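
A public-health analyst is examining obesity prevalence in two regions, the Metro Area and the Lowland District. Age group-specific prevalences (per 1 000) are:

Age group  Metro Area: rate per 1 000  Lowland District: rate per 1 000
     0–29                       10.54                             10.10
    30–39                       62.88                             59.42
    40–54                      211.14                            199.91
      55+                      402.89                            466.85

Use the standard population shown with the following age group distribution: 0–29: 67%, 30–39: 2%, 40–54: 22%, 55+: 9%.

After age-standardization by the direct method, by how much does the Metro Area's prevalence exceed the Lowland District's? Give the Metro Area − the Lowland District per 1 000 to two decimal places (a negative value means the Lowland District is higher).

-2.92

Standard weights: 0.67, 0.02, 0.22, 0.09.
The Metro Area: 0.6700×10.54 + 0.0200×62.88 + 0.2200×211.14 + 0.0900×402.89 = 91.0303 per 1 000.
The Lowland District: 0.6700×10.10 + 0.0200×59.42 + 0.2200×199.91 + 0.0900×466.85 = 93.9521 per 1 000.
Difference = 91.0303 − 93.9521 = -2.9218.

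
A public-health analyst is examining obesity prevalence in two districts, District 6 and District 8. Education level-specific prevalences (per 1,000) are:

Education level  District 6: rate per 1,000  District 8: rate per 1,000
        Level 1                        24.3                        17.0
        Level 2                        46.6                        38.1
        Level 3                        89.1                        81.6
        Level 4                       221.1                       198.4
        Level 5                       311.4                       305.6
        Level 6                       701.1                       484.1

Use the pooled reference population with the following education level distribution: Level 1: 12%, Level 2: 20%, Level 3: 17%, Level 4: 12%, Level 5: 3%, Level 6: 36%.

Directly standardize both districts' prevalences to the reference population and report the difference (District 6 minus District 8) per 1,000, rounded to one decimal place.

Standard weights: 0.12, 0.20, 0.17, 0.12, 0.03, 0.36.
District 6: 0.1200×24.3 + 0.2000×46.6 + 0.1700×89.1 + 0.1200×221.1 + 0.0300×311.4 + 0.3600×701.1 = 315.6530 per 1,000.
District 8: 0.1200×17.0 + 0.2000×38.1 + 0.1700×81.6 + 0.1200×198.4 + 0.0300×305.6 + 0.3600×484.1 = 230.7840 per 1,000.
Difference = 315.6530 − 230.7840 = 84.8690.

84.9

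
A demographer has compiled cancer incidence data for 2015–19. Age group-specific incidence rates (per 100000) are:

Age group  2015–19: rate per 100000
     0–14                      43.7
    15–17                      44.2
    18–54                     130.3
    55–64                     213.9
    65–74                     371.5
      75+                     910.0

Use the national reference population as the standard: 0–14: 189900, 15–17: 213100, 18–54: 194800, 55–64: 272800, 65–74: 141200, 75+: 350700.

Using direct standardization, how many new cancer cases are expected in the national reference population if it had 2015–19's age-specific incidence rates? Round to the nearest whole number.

4730

Expected new cancer cases = Σ (standard pop × age-specific rate ÷ 100000)
= 189900×43.7/100000 + 213100×44.2/100000 + 194800×130.3/100000 + 272800×213.9/100000 + 141200×371.5/100000 + 350700×910.0/100000
= 82.99 + 94.19 + 253.82 + 583.52 + 524.56 + 3191.37 = 4730.45.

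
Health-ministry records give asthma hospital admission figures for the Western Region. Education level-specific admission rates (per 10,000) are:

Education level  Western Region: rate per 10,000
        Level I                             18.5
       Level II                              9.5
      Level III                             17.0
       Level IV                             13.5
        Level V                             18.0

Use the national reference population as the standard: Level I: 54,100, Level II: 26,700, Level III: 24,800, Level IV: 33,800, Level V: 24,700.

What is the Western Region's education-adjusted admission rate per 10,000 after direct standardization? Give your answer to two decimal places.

15.70

Standard total = 164,100; weights = 0.3297, 0.1627, 0.1511, 0.2060, 0.1505.
Standardized rate: 0.3297×18.5 + 0.1627×9.5 + 0.1511×17.0 + 0.2060×13.5 + 0.1505×18.0 = 15.7038 per 10,000.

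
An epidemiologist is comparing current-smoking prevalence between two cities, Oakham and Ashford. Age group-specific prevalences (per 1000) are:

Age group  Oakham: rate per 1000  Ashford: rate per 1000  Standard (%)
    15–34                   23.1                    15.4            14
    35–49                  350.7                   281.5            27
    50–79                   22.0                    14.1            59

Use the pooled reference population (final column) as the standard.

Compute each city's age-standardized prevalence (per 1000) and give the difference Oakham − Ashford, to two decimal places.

24.42

Standard weights: 0.14, 0.27, 0.59.
Oakham: 0.1400×23.1 + 0.2700×350.7 + 0.5900×22.0 = 110.9030 per 1000.
Ashford: 0.1400×15.4 + 0.2700×281.5 + 0.5900×14.1 = 86.4800 per 1000.
Difference = 110.9030 − 86.4800 = 24.4230.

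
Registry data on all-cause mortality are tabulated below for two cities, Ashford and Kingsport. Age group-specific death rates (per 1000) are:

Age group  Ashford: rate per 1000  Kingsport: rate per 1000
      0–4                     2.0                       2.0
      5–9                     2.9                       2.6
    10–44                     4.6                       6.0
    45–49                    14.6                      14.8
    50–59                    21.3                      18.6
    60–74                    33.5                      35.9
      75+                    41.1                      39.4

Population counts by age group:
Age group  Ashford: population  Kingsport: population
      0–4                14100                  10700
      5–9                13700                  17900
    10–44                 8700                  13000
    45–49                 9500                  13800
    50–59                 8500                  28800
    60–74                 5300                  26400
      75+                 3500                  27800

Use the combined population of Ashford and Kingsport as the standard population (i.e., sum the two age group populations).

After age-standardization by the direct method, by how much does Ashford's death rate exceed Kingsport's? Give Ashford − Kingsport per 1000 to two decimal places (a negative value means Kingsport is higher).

Combined standard total = 201700; weights = 0.1230, 0.1567, 0.1076, 0.1155, 0.1849, 0.1572, 0.1552.
Ashford: 0.1230×2.0 + 0.1567×2.9 + 0.1076×4.6 + 0.1155×14.6 + 0.1849×21.3 + 0.1572×33.5 + 0.1552×41.1 = 18.4636 per 1000.
Kingsport: 0.1230×2.0 + 0.1567×2.6 + 0.1076×6.0 + 0.1155×14.8 + 0.1849×18.6 + 0.1572×35.9 + 0.1552×39.4 = 18.2044 per 1000.
Difference = 18.4636 − 18.2044 = 0.2592.

0.26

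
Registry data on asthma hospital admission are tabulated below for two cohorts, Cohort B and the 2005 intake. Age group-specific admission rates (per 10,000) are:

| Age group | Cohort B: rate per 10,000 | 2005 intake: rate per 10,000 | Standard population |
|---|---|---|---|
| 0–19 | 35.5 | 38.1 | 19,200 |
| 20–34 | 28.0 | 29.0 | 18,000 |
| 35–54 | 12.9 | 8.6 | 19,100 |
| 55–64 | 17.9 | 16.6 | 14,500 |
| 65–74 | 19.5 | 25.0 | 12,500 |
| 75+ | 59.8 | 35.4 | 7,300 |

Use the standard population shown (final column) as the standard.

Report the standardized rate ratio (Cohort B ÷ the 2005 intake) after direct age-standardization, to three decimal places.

Standard total = 90,600; weights = 0.2119, 0.1987, 0.2108, 0.1600, 0.1380, 0.0806.
Cohort B: 0.2119×35.5 + 0.1987×28.0 + 0.2108×12.9 + 0.1600×17.9 + 0.1380×19.5 + 0.0806×59.8 = 26.1791 per 10,000.
The 2005 intake: 0.2119×38.1 + 0.1987×29.0 + 0.2108×8.6 + 0.1600×16.6 + 0.1380×25.0 + 0.0806×35.4 = 24.6071 per 10,000.
Ratio = 26.1791 ÷ 24.6071 = 1.06389.

1.064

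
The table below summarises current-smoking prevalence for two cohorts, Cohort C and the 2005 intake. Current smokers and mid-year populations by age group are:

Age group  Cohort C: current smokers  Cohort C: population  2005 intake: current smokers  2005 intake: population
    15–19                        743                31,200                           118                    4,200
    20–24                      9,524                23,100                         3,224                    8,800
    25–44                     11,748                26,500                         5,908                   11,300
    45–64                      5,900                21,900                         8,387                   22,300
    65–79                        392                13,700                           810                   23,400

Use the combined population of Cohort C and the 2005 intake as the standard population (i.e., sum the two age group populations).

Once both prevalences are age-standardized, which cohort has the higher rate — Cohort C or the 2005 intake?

Age-specific rates per 1,000 for Cohort C: 23.814, 412.294, 443.321, 269.406, 28.613.
For the 2005 intake: 28.095, 366.364, 522.832, 376.099, 34.615.
Combined standard total = 186,400; weights = 0.1899, 0.1711, 0.2028, 0.2371, 0.1990.
Cohort C: 0.1899×23.814 + 0.1711×412.294 + 0.2028×443.321 + 0.2371×269.406 + 0.1990×28.613 = 234.5603 per 1,000.
The 2005 intake: 0.1899×28.095 + 0.1711×366.364 + 0.2028×522.832 + 0.2371×376.099 + 0.1990×34.615 = 270.1309 per 1,000.

2005 intake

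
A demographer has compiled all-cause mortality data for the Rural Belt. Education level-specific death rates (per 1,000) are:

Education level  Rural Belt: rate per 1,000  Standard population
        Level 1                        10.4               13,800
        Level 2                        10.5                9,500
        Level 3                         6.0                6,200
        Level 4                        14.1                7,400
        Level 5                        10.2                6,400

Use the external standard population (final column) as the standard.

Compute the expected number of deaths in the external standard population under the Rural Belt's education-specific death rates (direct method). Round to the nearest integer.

Expected deaths = Σ (standard pop × education-specific rate ÷ 1,000)
= 13,800×10.4/1,000 + 9,500×10.5/1,000 + 6,200×6.0/1,000 + 7,400×14.1/1,000 + 6,400×10.2/1,000
= 143.52 + 99.75 + 37.20 + 104.34 + 65.28 = 450.09.

450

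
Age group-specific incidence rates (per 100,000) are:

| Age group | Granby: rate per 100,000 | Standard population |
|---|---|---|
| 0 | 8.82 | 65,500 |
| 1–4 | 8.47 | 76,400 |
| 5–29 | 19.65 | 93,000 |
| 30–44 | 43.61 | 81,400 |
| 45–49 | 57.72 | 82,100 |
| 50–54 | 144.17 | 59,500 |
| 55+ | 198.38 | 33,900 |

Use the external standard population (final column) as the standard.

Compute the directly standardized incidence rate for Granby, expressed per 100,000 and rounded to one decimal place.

Standard total = 491,800; weights = 0.1332, 0.1553, 0.1891, 0.1655, 0.1669, 0.1210, 0.0689.
Standardized rate: 0.1332×8.82 + 0.1553×8.47 + 0.1891×19.65 + 0.1655×43.61 + 0.1669×57.72 + 0.1210×144.17 + 0.0689×198.38 = 54.1768 per 100,000.

54.2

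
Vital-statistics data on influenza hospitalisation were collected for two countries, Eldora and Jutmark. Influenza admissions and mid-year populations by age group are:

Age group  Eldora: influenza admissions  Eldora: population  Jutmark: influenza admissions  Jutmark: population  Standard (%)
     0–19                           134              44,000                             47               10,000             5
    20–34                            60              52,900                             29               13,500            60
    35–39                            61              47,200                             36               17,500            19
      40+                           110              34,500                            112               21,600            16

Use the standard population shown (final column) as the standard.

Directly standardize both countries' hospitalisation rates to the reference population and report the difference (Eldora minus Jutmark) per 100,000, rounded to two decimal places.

-115.59

Age-specific rates per 100,000 for Eldora: 304.55, 113.42, 129.24, 318.84.
For Jutmark: 470.00, 214.81, 205.71, 518.52.
Standard weights: 0.05, 0.60, 0.19, 0.16.
Eldora: 0.0500×304.55 + 0.6000×113.42 + 0.1900×129.24 + 0.1600×318.84 = 158.8498 per 100,000.
Jutmark: 0.0500×470.00 + 0.6000×214.81 + 0.1900×205.71 + 0.1600×518.52 = 274.4376 per 100,000.
Difference = 158.8498 − 274.4376 = -115.5878.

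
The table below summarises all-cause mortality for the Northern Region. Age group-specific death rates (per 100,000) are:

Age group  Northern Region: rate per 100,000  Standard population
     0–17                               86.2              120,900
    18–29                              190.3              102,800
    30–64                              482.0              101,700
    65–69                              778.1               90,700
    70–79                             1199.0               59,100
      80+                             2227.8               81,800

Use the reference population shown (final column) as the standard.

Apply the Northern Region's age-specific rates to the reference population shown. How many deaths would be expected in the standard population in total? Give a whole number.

4027

Expected deaths = Σ (standard pop × age-specific rate ÷ 100,000)
= 120,900×86.2/100,000 + 102,800×190.3/100,000 + 101,700×482.0/100,000 + 90,700×778.1/100,000 + 59,100×1199.0/100,000 + 81,800×2227.8/100,000
= 104.22 + 195.63 + 490.19 + 705.74 + 708.61 + 1822.34 = 4026.72.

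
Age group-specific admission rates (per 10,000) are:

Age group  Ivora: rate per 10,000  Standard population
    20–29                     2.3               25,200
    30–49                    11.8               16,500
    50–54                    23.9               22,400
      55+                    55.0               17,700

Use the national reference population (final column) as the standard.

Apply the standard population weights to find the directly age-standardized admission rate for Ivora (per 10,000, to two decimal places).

21.53

Standard total = 81,800; weights = 0.3081, 0.2017, 0.2738, 0.2164.
Standardized rate: 0.3081×2.3 + 0.2017×11.8 + 0.2738×23.9 + 0.2164×55.0 = 21.5345 per 10,000.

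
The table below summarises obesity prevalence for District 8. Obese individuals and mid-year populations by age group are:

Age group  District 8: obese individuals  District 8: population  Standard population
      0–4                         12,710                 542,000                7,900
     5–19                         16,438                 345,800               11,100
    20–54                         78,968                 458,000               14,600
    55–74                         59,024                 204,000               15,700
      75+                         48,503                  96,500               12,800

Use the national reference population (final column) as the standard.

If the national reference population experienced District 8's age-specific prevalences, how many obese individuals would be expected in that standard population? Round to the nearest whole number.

Age-specific rates per 1,000 for District 8: 23.450, 47.536, 172.419, 289.333, 502.622.
Expected obese individuals = Σ (standard pop × age-specific rate ÷ 1,000)
= 7,900×23.450/1,000 + 11,100×47.536/1,000 + 14,600×172.419/1,000 + 15,700×289.333/1,000 + 12,800×502.622/1,000
= 185.26 + 527.65 + 2517.32 + 4542.53 + 6433.56 = 14206.32.

14206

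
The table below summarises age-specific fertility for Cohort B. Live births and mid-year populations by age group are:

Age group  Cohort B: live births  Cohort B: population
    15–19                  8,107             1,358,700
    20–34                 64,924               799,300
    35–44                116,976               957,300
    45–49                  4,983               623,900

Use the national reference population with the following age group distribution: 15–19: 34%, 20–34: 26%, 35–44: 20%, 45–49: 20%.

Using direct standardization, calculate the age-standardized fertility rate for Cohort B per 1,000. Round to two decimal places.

49.18

Age-specific rates per 1,000 for Cohort B: 5.967, 81.226, 122.194, 7.987.
Standard weights: 0.34, 0.26, 0.20, 0.20.
Standardized rate: 0.3400×5.967 + 0.2600×81.226 + 0.2000×122.194 + 0.2000×7.987 = 49.1836 per 1,000.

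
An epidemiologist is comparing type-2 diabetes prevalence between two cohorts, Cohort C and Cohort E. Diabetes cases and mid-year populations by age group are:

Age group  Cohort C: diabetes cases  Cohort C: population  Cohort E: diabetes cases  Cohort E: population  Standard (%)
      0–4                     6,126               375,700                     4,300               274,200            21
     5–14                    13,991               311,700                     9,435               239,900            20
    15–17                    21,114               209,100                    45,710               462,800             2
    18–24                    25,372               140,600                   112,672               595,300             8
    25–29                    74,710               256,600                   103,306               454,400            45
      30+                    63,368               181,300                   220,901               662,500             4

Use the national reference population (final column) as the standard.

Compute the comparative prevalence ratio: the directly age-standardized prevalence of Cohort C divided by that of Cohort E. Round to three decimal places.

1.208

Age-specific rates per 1,000 for Cohort C: 16.306, 44.886, 100.976, 180.455, 291.154, 349.520.
For Cohort E: 15.682, 39.329, 98.768, 189.269, 227.346, 333.435.
Standard weights: 0.21, 0.20, 0.02, 0.08, 0.45, 0.04.
Cohort C: 0.2100×16.306 + 0.2000×44.886 + 0.0200×100.976 + 0.0800×180.455 + 0.4500×291.154 + 0.0400×349.520 = 173.8572 per 1,000.
Cohort E: 0.2100×15.682 + 0.2000×39.329 + 0.0200×98.768 + 0.0800×189.269 + 0.4500×227.346 + 0.0400×333.435 = 143.9190 per 1,000.
Ratio = 173.8572 ÷ 143.9190 = 1.20802.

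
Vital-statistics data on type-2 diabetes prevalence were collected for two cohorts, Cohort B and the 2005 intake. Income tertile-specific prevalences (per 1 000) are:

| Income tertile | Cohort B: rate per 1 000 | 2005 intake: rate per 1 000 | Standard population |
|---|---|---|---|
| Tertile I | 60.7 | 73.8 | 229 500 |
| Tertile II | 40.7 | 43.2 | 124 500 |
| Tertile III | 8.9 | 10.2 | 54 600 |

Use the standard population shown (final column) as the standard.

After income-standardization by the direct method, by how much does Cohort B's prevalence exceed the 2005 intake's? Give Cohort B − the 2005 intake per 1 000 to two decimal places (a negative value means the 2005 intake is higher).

-8.29

Standard total = 408 600; weights = 0.5617, 0.3047, 0.1336.
Cohort B: 0.5617×60.7 + 0.3047×40.7 + 0.1336×8.9 = 47.6841 per 1 000.
The 2005 intake: 0.5617×73.8 + 0.3047×43.2 + 0.1336×10.2 = 55.9775 per 1 000.
Difference = 47.6841 − 55.9775 = -8.2934.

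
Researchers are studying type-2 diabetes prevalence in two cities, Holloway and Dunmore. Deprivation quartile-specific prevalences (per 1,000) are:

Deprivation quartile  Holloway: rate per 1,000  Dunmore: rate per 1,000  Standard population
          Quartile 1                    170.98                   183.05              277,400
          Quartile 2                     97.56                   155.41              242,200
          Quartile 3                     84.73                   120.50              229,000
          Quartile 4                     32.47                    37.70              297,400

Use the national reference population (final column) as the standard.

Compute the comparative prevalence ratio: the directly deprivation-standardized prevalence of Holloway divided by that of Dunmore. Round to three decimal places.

0.787

Standard total = 1,046,000; weights = 0.2652, 0.2315, 0.2189, 0.2843.
Holloway: 0.2652×170.98 + 0.2315×97.56 + 0.2189×84.73 + 0.2843×32.47 = 95.7157 per 1,000.
Dunmore: 0.2652×183.05 + 0.2315×155.41 + 0.2189×120.50 + 0.2843×37.70 = 121.6299 per 1,000.
Ratio = 95.7157 ÷ 121.6299 = 0.78694.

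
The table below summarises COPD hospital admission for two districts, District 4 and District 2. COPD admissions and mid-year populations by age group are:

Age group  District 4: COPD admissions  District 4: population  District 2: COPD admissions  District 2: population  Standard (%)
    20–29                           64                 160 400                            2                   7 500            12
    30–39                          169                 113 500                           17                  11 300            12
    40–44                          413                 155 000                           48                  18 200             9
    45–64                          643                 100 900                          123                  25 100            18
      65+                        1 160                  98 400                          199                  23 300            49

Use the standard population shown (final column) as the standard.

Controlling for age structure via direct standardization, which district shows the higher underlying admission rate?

District 4

Age-specific rates per 10 000 for District 4: 3.99, 14.89, 26.65, 63.73, 117.89.
For District 2: 2.67, 15.04, 26.37, 49.00, 85.41.
Standard weights: 0.12, 0.12, 0.09, 0.18, 0.49.
District 4: 0.1200×3.99 + 0.1200×14.89 + 0.0900×26.65 + 0.1800×63.73 + 0.4900×117.89 = 73.8986 per 10 000.
District 2: 0.1200×2.67 + 0.1200×15.04 + 0.0900×26.37 + 0.1800×49.00 + 0.4900×85.41 = 55.1694 per 10 000.
The crude rates (38.98 vs 45.55) would put District 2 higher, but that reflects its age composition; once standardized to a common age structure, District 4 has the higher underlying rate.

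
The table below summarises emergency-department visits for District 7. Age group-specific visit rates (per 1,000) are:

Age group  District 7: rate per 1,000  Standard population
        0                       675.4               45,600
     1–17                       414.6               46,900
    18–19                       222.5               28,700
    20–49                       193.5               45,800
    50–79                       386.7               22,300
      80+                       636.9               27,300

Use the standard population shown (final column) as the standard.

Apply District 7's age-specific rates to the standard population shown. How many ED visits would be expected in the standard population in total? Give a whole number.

Expected ED visits = Σ (standard pop × age-specific rate ÷ 1,000)
= 45,600×675.4/1,000 + 46,900×414.6/1,000 + 28,700×222.5/1,000 + 45,800×193.5/1,000 + 22,300×386.7/1,000 + 27,300×636.9/1,000
= 30798.24 + 19444.74 + 6385.75 + 8862.30 + 8623.41 + 17387.37 = 91501.81.

91502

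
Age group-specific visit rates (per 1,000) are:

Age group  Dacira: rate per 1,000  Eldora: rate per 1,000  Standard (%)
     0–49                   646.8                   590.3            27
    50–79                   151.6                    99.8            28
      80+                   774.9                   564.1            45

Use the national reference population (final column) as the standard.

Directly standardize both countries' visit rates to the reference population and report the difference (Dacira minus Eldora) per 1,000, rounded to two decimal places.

124.62

Standard weights: 0.27, 0.28, 0.45.
Dacira: 0.2700×646.8 + 0.2800×151.6 + 0.4500×774.9 = 565.7890 per 1,000.
Eldora: 0.2700×590.3 + 0.2800×99.8 + 0.4500×564.1 = 441.1700 per 1,000.
Difference = 565.7890 − 441.1700 = 124.6190.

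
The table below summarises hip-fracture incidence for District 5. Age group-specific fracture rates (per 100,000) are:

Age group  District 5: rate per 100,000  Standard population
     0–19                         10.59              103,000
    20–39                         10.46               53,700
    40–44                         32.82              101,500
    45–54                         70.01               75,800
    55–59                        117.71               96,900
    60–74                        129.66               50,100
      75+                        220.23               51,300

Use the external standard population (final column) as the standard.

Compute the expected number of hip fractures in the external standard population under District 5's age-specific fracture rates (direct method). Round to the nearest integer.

395

Expected hip fractures = Σ (standard pop × age-specific rate ÷ 100,000)
= 103,000×10.59/100,000 + 53,700×10.46/100,000 + 101,500×32.82/100,000 + 75,800×70.01/100,000 + 96,900×117.71/100,000 + 50,100×129.66/100,000 + 51,300×220.23/100,000
= 10.91 + 5.62 + 33.31 + 53.07 + 114.06 + 64.96 + 112.98 = 394.90.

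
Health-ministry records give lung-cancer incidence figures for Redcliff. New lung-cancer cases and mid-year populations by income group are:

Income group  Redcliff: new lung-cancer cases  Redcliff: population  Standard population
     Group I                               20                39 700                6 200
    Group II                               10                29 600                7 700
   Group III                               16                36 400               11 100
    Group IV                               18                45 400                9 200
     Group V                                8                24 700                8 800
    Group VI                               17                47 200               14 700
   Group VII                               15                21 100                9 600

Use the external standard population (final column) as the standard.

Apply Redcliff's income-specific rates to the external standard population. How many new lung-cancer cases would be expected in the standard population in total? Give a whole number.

29

Income-specific rates per 100 000 for Redcliff: 50.38, 33.78, 43.96, 39.65, 32.39, 36.02, 71.09.
Expected new lung-cancer cases = Σ (standard pop × income-specific rate ÷ 100 000)
= 6 200×50.38/100 000 + 7 700×33.78/100 000 + 11 100×43.96/100 000 + 9 200×39.65/100 000 + 8 800×32.39/100 000 + 14 700×36.02/100 000 + 9 600×71.09/100 000
= 3.12 + 2.60 + 4.88 + 3.65 + 2.85 + 5.29 + 6.82 = 29.22.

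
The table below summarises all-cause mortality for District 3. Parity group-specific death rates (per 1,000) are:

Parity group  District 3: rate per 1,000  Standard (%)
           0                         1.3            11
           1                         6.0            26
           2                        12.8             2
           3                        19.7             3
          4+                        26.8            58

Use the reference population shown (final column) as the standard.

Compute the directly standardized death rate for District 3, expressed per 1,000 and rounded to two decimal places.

18.09

Standard weights: 0.11, 0.26, 0.02, 0.03, 0.58.
Standardized rate: 0.1100×1.3 + 0.2600×6.0 + 0.0200×12.8 + 0.0300×19.7 + 0.5800×26.8 = 18.0940 per 1,000.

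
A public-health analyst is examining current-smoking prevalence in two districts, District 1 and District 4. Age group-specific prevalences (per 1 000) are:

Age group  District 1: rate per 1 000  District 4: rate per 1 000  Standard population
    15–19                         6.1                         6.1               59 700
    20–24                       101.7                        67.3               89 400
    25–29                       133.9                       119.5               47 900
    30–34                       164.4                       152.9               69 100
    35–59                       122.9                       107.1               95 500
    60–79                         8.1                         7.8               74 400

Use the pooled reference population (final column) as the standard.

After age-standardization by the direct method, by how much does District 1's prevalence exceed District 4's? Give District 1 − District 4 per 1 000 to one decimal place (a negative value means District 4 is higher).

14.0

Standard total = 436 000; weights = 0.1369, 0.2050, 0.1099, 0.1585, 0.2190, 0.1706.
District 1: 0.1369×6.1 + 0.2050×101.7 + 0.1099×133.9 + 0.1585×164.4 + 0.2190×122.9 + 0.1706×8.1 = 90.7559 per 1 000.
District 4: 0.1369×6.1 + 0.2050×67.3 + 0.1099×119.5 + 0.1585×152.9 + 0.2190×107.1 + 0.1706×7.8 = 76.7858 per 1 000.
Difference = 90.7559 − 76.7858 = 13.9702.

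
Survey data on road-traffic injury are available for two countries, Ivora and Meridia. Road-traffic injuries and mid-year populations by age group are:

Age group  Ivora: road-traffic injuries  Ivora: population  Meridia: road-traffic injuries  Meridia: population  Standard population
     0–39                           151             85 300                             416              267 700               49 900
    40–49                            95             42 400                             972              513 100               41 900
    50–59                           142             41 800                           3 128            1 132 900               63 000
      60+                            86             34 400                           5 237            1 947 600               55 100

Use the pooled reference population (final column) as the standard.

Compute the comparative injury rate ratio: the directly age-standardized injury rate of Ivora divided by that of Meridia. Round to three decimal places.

1.115

Age-specific rates per 100 000 for Ivora: 177.02, 224.06, 339.71, 250.00.
For Meridia: 155.40, 189.44, 276.11, 268.90.
Standard total = 209 900; weights = 0.2377, 0.1996, 0.3001, 0.2625.
Ivora: 0.2377×177.02 + 0.1996×224.06 + 0.3001×339.71 + 0.2625×250.00 = 254.3987 per 100 000.
Meridia: 0.2377×155.40 + 0.1996×189.44 + 0.3001×276.11 + 0.2625×268.90 = 228.2159 per 100 000.
Ratio = 254.3987 ÷ 228.2159 = 1.11473.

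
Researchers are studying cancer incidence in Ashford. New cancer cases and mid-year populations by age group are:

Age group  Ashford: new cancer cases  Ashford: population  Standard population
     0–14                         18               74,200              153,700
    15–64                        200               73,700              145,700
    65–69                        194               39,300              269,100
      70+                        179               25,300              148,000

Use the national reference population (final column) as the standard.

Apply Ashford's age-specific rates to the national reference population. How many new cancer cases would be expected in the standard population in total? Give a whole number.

2808

Age-specific rates per 100,000 for Ashford: 24.26, 271.37, 493.64, 707.51.
Expected new cancer cases = Σ (standard pop × age-specific rate ÷ 100,000)
= 153,700×24.26/100,000 + 145,700×271.37/100,000 + 269,100×493.64/100,000 + 148,000×707.51/100,000
= 37.29 + 395.39 + 1328.38 + 1047.11 = 2808.17.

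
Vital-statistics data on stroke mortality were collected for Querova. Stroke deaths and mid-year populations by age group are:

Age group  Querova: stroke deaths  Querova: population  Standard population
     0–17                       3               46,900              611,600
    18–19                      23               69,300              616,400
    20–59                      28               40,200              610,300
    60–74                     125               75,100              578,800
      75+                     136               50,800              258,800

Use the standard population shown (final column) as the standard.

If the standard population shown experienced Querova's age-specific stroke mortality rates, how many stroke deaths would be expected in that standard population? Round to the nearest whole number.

2325

Age-specific rates per 100,000 for Querova: 6.40, 33.19, 69.65, 166.44, 267.72.
Expected stroke deaths = Σ (standard pop × age-specific rate ÷ 100,000)
= 611,600×6.40/100,000 + 616,400×33.19/100,000 + 610,300×69.65/100,000 + 578,800×166.44/100,000 + 258,800×267.72/100,000
= 39.12 + 204.58 + 425.08 + 963.38 + 692.85 = 2325.02.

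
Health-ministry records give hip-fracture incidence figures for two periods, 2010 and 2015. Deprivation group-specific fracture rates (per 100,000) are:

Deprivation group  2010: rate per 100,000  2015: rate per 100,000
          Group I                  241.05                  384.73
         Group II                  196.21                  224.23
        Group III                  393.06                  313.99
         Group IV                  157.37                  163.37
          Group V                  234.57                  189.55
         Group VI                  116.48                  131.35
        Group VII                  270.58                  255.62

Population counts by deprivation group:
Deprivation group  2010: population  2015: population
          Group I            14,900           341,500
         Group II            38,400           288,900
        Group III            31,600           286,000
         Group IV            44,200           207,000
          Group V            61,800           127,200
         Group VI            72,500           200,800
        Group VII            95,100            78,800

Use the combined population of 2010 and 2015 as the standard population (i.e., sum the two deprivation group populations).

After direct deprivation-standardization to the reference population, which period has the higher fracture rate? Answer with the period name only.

Combined standard total = 1,888,700; weights = 0.1887, 0.1733, 0.1682, 0.1330, 0.1001, 0.1447, 0.0921.
2010: 0.1887×241.05 + 0.1733×196.21 + 0.1682×393.06 + 0.1330×157.37 + 0.1001×234.57 + 0.1447×116.48 + 0.0921×270.58 = 231.7565 per 100,000.
2015: 0.1887×384.73 + 0.1733×224.23 + 0.1682×313.99 + 0.1330×163.37 + 0.1001×189.55 + 0.1447×131.35 + 0.0921×255.62 = 247.4958 per 100,000.

2015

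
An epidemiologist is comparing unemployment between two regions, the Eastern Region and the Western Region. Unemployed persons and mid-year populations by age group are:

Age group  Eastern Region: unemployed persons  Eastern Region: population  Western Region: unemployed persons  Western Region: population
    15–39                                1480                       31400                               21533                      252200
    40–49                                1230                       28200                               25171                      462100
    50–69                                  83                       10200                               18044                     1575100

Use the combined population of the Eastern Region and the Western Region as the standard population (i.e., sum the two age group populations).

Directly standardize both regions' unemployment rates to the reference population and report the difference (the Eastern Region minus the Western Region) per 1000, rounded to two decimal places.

-9.08

Age-specific rates per 1000 for the Eastern Region: 47.134, 43.617, 8.137.
For the Western Region: 85.381, 54.471, 11.456.
Combined standard total = 2359200; weights = 0.1202, 0.2078, 0.6720.
The Eastern Region: 0.1202×47.134 + 0.2078×43.617 + 0.6720×8.137 = 20.1986 per 1000.
The Western Region: 0.1202×85.381 + 0.2078×54.471 + 0.6720×11.456 = 29.2819 per 1000.
Difference = 20.1986 − 29.2819 = -9.0833.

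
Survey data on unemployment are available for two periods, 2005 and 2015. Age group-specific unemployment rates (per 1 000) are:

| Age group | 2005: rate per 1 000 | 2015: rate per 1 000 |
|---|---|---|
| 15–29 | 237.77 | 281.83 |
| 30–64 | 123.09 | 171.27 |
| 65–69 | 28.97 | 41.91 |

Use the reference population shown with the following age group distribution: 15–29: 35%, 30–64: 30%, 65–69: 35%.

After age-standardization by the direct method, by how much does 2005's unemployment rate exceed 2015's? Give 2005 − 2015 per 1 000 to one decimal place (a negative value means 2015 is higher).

-34.4

Standard weights: 0.35, 0.30, 0.35.
2005: 0.3500×237.77 + 0.3000×123.09 + 0.3500×28.97 = 130.2860 per 1 000.
2015: 0.3500×281.83 + 0.3000×171.27 + 0.3500×41.91 = 164.6900 per 1 000.
Difference = 130.2860 − 164.6900 = -34.4040.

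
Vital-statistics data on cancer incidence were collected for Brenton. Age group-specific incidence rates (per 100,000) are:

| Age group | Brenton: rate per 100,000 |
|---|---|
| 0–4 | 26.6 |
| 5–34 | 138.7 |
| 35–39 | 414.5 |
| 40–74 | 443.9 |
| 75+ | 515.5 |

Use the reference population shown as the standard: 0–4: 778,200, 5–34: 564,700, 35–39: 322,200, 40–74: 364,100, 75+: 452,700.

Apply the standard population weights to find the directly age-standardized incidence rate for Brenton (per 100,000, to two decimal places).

Standard total = 2,481,900; weights = 0.3136, 0.2275, 0.1298, 0.1467, 0.1824.
Standardized rate: 0.3136×26.6 + 0.2275×138.7 + 0.1298×414.5 + 0.1467×443.9 + 0.1824×515.5 = 252.8574 per 100,000.

252.86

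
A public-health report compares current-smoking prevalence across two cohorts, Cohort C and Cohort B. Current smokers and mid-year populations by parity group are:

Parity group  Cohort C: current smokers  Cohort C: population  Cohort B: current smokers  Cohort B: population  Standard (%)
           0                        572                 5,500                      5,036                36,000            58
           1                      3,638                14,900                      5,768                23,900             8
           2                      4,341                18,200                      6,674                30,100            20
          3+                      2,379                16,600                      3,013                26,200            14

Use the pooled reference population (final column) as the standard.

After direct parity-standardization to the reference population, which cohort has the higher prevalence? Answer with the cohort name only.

Parity-specific rates per 1,000 for Cohort C: 104.000, 244.161, 238.516, 143.313.
For Cohort B: 139.889, 241.339, 221.728, 115.000.
Standard weights: 0.58, 0.08, 0.20, 0.14.
Cohort C: 0.5800×104.000 + 0.0800×244.161 + 0.2000×238.516 + 0.1400×143.313 = 147.6200 per 1,000.
Cohort B: 0.5800×139.889 + 0.0800×241.339 + 0.2000×221.728 + 0.1400×115.000 = 160.8882 per 1,000.
The crude rates (198.01 vs 176.34) would put Cohort C higher, but that reflects its parity composition; once standardized to a common parity structure, Cohort B has the higher underlying rate.

Cohort B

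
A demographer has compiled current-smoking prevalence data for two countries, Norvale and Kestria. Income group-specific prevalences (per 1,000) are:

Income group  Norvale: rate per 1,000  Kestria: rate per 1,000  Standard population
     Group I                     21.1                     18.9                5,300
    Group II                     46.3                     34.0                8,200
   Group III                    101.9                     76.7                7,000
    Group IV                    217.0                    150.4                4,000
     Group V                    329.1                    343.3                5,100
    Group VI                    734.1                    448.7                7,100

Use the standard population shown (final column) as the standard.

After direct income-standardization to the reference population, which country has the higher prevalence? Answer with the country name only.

Norvale

Standard total = 36,700; weights = 0.1444, 0.2234, 0.1907, 0.1090, 0.1390, 0.1935.
Norvale: 0.1444×21.1 + 0.2234×46.3 + 0.1907×101.9 + 0.1090×217.0 + 0.1390×329.1 + 0.1935×734.1 = 244.2319 per 1,000.
Kestria: 0.1444×18.9 + 0.2234×34.0 + 0.1907×76.7 + 0.1090×150.4 + 0.1390×343.3 + 0.1935×448.7 = 175.8602 per 1,000.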